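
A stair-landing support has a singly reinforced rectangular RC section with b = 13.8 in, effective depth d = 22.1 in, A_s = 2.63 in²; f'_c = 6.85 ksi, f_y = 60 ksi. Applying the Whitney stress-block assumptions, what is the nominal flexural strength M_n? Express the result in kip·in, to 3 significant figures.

M_n ≈ 3330 kip·in

T = A_s f_y = 2.63 × 60 = 157.8 kips.
a = T/(0.85 f'_c b) = 157.8/(0.85 × 6.85 × 13.8) = 1.964 in.
M_n = T(d − a/2) = 157.8 × (22.1 − 0.982) = 3332.4 kip·in.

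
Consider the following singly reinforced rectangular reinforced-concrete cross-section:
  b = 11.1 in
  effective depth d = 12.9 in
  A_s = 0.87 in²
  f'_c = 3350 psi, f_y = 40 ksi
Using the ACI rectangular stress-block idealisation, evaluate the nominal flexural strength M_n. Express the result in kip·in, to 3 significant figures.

M_n ≈ 430 kip·in

T = A_s f_y = 0.87 × 40 = 34.8 kips.
a = T/(0.85 f'_c b) = 34.8/(0.85 × 3.35 × 11.1) = 1.101 in.
M_n = T(d − a/2) = 34.8 × (12.9 − 0.5505) = 429.8 kip·in.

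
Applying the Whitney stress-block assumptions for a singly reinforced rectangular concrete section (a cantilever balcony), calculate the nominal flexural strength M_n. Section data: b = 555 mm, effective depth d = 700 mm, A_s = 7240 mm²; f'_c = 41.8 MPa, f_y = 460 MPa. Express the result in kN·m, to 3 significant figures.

M_n ≈ 2050 kN·m

T = A_s f_y = 7240 × 460 = 3330400 N = 3330.4 kN.
From C = T: a = T/(0.85 f'_c b) = 3330400/(0.85 × 41.8 × 555) = 168.89 mm.
M_n = T(d − a/2) = 3330.4 kN × (700 − 84.445) mm = 2050.04 kN·m.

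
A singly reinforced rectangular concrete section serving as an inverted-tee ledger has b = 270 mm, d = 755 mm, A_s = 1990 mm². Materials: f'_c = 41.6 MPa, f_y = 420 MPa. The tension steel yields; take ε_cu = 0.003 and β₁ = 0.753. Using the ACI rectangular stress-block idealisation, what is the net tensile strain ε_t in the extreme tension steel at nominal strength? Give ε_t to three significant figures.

a = A_s f_y/(0.85 f'_c b) = 87.54 mm.
β₁ = 0.753, so c = a/β₁ = 87.54/0.753 = 116.25 mm.
From the linear strain diagram with ε_cu = 0.003: ε_t = 0.003 (d − c)/c = 0.003 × (755 − 116.25)/116.25 = 0.0165.
Since ε_t ≥ 0.005, the section is tension-controlled.

ε_t ≈ 0.0165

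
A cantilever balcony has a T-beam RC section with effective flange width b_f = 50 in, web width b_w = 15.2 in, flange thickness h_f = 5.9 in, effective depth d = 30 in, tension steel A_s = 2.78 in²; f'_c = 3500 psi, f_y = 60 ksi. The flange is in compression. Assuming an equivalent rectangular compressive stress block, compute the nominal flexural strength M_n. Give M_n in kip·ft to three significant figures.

Tension: T = A_s f_y = 2.78 × 60 = 166.8 kips.
Try a within the flange: a = T/(0.85 f'_c b_f) = 166.8/(0.85 × 3.5 × 50) = 1.121 in.
Since a = 1.121 ≤ h_f = 5.9 in, the stress block lies entirely in the flange; analyse as a rectangular beam of width b_f.
M_n = T(d − a/2) = 166.8 × (30 − 0.5605) = 4910.5 kip·in.
M_n = 4910.5/12 = 409.21 kip·ft.

M_n ≈ 409 kip·ft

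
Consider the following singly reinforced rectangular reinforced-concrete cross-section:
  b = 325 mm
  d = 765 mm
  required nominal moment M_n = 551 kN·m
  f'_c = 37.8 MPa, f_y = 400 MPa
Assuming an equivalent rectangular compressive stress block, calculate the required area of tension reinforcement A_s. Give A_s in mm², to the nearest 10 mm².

With M_n = 0.85 f'_c a b (d − a/2), solve the quadratic for a:
a = d − √(d² − 2M_n/(0.85 f'_c b)) = 765 − √(765² − 2 × 551×10⁶/(0.85 × 37.8 × 325)) = 72.40 mm.
A_s = 0.85 f'_c a b / f_y = 0.85 × 37.8 × 72.40 × 325 / 400 = 1890.0 mm².

A_s ≈ 1890 mm²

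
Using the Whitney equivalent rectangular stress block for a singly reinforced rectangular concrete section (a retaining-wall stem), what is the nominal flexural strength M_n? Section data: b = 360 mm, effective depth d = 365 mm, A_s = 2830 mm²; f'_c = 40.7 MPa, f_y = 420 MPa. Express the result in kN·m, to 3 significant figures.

T = A_s f_y = 2830 × 420 = 1188600 N = 1188.6 kN.
From C = T: a = T/(0.85 f'_c b) = 1188600/(0.85 × 40.7 × 360) = 95.44 mm.
M_n = T(d − a/2) = 1188.6 kN × (365 − 47.72) mm = 377.12 kN·m.

M_n ≈ 377 kN·m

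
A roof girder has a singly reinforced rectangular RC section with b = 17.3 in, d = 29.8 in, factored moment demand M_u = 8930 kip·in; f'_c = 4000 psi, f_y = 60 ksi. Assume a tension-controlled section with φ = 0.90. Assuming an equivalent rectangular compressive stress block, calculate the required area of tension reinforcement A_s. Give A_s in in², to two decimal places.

M_n = M_u/φ = 8930/0.90 = 9922.22 kip·in.
From M_n = 0.85 f'_c a b (d − a/2):
a = d − √(d² − 2M_n/(0.85 f'_c b)) = 29.8 − √(29.8² − 2 × 9922.22/(0.85 × 4 × 17.3)) = 6.334 in.
A_s = 0.85 f'_c a b / f_y = 0.85 × 4 × 6.334 × 17.3 / 60 = 6.209 in².

A_s ≈ 6.21 in²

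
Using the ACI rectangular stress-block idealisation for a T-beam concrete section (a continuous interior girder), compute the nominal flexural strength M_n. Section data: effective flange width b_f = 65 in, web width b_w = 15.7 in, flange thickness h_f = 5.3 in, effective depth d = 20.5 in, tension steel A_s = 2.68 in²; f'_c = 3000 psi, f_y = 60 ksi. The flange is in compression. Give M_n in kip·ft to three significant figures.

Tension: T = A_s f_y = 2.68 × 60 = 160.8 kips.
Try a within the flange: a = T/(0.85 f'_c b_f) = 160.8/(0.85 × 3 × 65) = 0.970 in.
Since a = 0.970 ≤ h_f = 5.3 in, the stress block lies entirely in the flange; analyse as a rectangular beam of width b_f.
M_n = T(d − a/2) = 160.8 × (20.5 − 0.485) = 3218.4 kip·in.
M_n = 3218.4/12 = 268.20 kip·ft.

M_n ≈ 268 kip·ft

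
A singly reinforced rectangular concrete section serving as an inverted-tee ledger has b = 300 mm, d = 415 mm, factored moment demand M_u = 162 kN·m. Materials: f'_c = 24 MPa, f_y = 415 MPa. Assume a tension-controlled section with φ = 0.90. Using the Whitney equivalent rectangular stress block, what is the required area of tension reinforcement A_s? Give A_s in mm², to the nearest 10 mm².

M_n = M_u/φ = 162/0.90 = 180 kN·m.
With M_n = 0.85 f'_c a b (d − a/2), solve the quadratic for a:
a = d − √(d² − 2M_n/(0.85 f'_c b)) = 415 − √(415² − 2 × 180×10⁶/(0.85 × 24 × 300)) = 78.25 mm.
A_s = 0.85 f'_c a b / f_y = 0.85 × 24 × 78.25 × 300 / 415 = 1154.0 mm².

A_s ≈ 1150 mm²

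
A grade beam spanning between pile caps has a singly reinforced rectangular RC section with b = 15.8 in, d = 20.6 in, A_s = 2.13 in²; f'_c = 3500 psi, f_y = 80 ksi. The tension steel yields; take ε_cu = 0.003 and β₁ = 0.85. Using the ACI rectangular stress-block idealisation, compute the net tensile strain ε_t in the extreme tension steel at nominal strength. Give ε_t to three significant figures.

ε_t ≈ 0.0115

a = A_s f_y/(0.85 f'_c b) = 3.625 in.
β₁ = 0.85, so c = a/β₁ = 3.625/0.85 = 4.265 in.
From the linear strain diagram with ε_cu = 0.003: ε_t = 0.003 (d − c)/c = 0.003 × (20.6 − 4.265)/4.265 = 0.0115.
Since ε_t ≥ 0.005, the section is tension-controlled.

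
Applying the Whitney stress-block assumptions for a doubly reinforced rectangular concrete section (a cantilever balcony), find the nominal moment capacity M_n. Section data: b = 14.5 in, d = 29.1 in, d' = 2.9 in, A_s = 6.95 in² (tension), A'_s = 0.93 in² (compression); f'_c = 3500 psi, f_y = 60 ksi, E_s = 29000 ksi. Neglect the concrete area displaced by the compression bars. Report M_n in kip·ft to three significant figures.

Assume both steels yield.
a = (A_s − A'_s) f_y/(0.85 f'_c b) = (6.95 − 0.93) × 60/(0.85 × 3.5 × 14.5) = 8.373 in.
c = a/β₁ = 8.373/0.85 = 9.851 in; ε'_s = 0.003(c − d')/c = 0.0021 ≥ ε_y = 0.0021, so the compression steel yields.
M_n = (A_s − A'_s) f_y (d − a/2) + A'_s f_y (d − d') = 361.2 × (29.1 − 4.1865) + 55.8 × (29.1 − 2.9) = 8998.8 + 1462.0 = 10460.8 kip·in = 10460.8/12 = 871.73 kip·ft.

M_n ≈ 872 kip·ft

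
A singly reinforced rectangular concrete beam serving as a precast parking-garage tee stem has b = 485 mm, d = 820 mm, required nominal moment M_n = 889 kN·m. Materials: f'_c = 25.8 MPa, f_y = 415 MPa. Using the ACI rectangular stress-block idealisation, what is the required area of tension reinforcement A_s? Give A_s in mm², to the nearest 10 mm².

With M_n = 0.85 f'_c a b (d − a/2), solve the quadratic for a:
a = d − √(d² − 2M_n/(0.85 f'_c b)) = 820 − √(820² − 2 × 889×10⁶/(0.85 × 25.8 × 485)) = 109.20 mm.
A_s = 0.85 f'_c a b / f_y = 0.85 × 25.8 × 109.20 × 485 / 415 = 2798.7 mm².

A_s ≈ 2800 mm²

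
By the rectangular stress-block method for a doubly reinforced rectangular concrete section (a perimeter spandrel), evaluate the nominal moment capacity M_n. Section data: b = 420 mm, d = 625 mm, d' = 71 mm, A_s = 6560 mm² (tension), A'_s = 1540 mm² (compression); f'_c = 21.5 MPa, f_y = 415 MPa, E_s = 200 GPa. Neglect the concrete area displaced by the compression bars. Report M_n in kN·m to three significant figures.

Assume both tension and compression steel yield.
Net tension couple steel: A_s − A'_s = 5020 mm².
a = (A_s − A'_s) f_y / (0.85 f'_c b) = 2083300/(0.85 × 21.5 × 420) = 271.42 mm.
c = a/β₁ = 271.42/0.85 = 319.32 mm; ε'_s = 0.003(c − d')/c = 0.0023 ≥ f_y/E_s = 0.0021, so compression steel does yield.
M_n = (A_s − A'_s) f_y (d − a/2) + A'_s f_y (d − d') = [2083300 × (625 − 135.71) + 639100 × (625 − 71)] × 10⁻⁶ = 1019.34 + 354.06 = 1373.40 kN·m.

M_n ≈ 1370 kN·m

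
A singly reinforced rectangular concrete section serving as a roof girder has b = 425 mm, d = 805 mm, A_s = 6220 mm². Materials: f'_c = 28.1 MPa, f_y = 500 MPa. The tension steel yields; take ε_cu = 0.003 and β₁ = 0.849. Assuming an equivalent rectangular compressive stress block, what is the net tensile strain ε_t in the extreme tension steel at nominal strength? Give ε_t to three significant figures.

a = A_s f_y/(0.85 f'_c b) = 306.37 mm.
β₁ = 0.849, so c = a/β₁ = 306.37/0.849 = 360.86 mm.
From the linear strain diagram with ε_cu = 0.003: ε_t = 0.003 (d − c)/c = 0.003 × (805 − 360.86)/360.86 = 0.00369.
ε_t < 0.004 — the section is over-reinforced for flexure under ACI limits.

ε_t ≈ 0.00369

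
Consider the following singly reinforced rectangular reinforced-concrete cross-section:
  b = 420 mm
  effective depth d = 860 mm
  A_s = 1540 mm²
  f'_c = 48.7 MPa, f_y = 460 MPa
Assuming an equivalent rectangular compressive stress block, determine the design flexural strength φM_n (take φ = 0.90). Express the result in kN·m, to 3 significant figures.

T = A_s f_y = 1540 × 460 = 708400 N = 708.4 kN.
From C = T: a = T/(0.85 f'_c b) = 708400/(0.85 × 48.7 × 420) = 40.75 mm.
M_n = T(d − a/2) = 708.4 kN × (860 − 20.375) mm = 594.79 kN·m.
φM_n = 0.90 × 594.79 = 535.31 kN·m.

φM_n ≈ 535 kN·m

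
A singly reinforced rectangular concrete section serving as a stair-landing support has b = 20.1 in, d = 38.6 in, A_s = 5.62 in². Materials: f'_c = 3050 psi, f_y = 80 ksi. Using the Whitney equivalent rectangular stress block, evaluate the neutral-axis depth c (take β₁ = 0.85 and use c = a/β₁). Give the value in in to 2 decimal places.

c ≈ 10.15 in

T = A_s f_y = 5.62 × 80 = 449.6 kips.
a = T/(0.85 f'_c b) = 449.6/(0.85 × 3.05 × 20.1) = 8.6280 in.
With β₁ = 0.85, c = a/β₁ = 8.6280/0.85 = 10.15 in.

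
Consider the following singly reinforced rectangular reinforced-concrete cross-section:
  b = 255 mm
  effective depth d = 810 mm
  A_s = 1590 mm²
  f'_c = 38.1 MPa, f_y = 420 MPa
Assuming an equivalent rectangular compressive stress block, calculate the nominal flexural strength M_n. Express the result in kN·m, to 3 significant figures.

M_n ≈ 514 kN·m

T = A_s f_y = 1590 × 420 = 667800 N = 667.8 kN.
From C = T: a = T/(0.85 f'_c b) = 667800/(0.85 × 38.1 × 255) = 80.87 mm.
M_n = T(d − a/2) = 667.8 kN × (810 − 40.435) mm = 513.92 kN·m.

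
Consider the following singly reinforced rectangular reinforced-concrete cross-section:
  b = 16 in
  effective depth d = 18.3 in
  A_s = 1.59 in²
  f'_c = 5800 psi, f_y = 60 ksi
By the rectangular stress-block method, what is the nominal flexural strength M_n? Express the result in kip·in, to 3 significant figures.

T = A_s f_y = 1.59 × 60 = 95.4 kips.
a = T/(0.85 f'_c b) = 95.4/(0.85 × 5.8 × 16) = 1.209 in.
M_n = T(d − a/2) = 95.4 × (18.3 − 0.6045) = 1688.2 kip·in.

M_n ≈ 1690 kip·in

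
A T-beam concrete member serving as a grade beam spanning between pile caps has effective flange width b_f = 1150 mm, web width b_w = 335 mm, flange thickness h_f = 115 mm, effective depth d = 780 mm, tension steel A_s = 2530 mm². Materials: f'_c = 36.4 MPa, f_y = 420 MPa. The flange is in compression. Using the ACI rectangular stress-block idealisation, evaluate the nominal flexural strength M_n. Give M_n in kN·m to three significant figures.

M_n ≈ 813 kN·m

Tension: T = A_s f_y = 2530 × 420 = 1062600 N.
Try a within the flange: a = T/(0.85 f'_c b_f) = 1062600/(0.85 × 36.4 × 1150) = 29.86 mm.
Since a = 29.86 ≤ h_f = 115 mm, the stress block lies entirely in the flange; analyse as a rectangular beam of width b_f.
M_n = T(d − a/2) = 1062600 × (780 − 14.93) = 812.96 × 10⁶ N·mm.
M_n = 812.96 kN·m.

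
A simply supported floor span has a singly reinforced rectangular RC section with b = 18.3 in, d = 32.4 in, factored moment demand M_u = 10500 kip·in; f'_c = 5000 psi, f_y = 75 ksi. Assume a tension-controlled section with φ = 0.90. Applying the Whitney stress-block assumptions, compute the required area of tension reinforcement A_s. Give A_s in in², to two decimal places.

A_s ≈ 5.20 in²

M_n = M_u/φ = 10500/0.90 = 11666.7 kip·in.
From M_n = 0.85 f'_c a b (d − a/2):
a = d − √(d² − 2M_n/(0.85 f'_c b)) = 32.4 − √(32.4² − 2 × 11666.7/(0.85 × 5 × 18.3)) = 5.018 in.
A_s = 0.85 f'_c a b / f_y = 0.85 × 5 × 5.018 × 18.3 / 75 = 5.204 in².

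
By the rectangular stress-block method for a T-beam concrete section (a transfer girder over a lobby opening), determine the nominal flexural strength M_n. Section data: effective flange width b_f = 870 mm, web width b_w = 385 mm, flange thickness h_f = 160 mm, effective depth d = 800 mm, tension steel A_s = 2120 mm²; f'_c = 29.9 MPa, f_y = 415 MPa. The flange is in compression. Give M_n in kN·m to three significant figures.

M_n ≈ 686 kN·m

Tension: T = A_s f_y = 2120 × 415 = 879800 N.
Try a within the flange: a = T/(0.85 f'_c b_f) = 879800/(0.85 × 29.9 × 870) = 39.79 mm.
Since a = 39.79 ≤ h_f = 160 mm, the stress block lies entirely in the flange; analyse as a rectangular beam of width b_f.
M_n = T(d − a/2) = 879800 × (800 − 19.895) = 686.34 × 10⁶ N·mm.
M_n = 686.34 kN·m.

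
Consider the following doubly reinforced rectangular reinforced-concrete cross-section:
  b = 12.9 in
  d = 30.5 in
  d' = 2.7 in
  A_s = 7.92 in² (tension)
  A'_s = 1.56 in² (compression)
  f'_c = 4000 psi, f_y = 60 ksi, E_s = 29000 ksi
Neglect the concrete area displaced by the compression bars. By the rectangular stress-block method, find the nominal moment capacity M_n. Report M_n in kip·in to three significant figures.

Assume both steels yield.
a = (A_s − A'_s) f_y/(0.85 f'_c b) = (7.92 − 1.56) × 60/(0.85 × 4 × 12.9) = 8.700 in.
c = a/β₁ = 8.700/0.85 = 10.235 in; ε'_s = 0.003(c − d')/c = 0.0022 ≥ ε_y = 0.0021, so the compression steel yields.
M_n = (A_s − A'_s) f_y (d − a/2) + A'_s f_y (d − d') = 381.6 × (30.5 − 4.35) + 93.6 × (30.5 − 2.7) = 9978.8 + 2602.1 = 12580.9 kip·in.

M_n ≈ 12600 kip·in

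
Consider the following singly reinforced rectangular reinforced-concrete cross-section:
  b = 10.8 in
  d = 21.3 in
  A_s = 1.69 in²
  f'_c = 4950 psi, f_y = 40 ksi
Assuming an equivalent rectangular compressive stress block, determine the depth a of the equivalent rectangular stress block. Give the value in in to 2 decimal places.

T = A_s f_y = 1.69 × 40 = 67.6 kips.
a = T/(0.85 f'_c b) = 67.6/(0.85 × 4.95 × 10.8) = 1.49 in.

a ≈ 1.49 in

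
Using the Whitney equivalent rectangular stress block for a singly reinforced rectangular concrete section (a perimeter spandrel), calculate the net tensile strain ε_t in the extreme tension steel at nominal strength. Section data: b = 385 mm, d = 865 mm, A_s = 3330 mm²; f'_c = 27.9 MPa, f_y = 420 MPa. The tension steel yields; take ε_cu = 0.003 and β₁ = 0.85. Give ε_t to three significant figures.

a = A_s f_y/(0.85 f'_c b) = 153.18 mm.
β₁ = 0.85, so c = a/β₁ = 153.18/0.85 = 180.21 mm.
From the linear strain diagram with ε_cu = 0.003: ε_t = 0.003 (d − c)/c = 0.003 × (865 − 180.21)/180.21 = 0.0114.
Since ε_t ≥ 0.005, the section is tension-controlled.

ε_t ≈ 0.0114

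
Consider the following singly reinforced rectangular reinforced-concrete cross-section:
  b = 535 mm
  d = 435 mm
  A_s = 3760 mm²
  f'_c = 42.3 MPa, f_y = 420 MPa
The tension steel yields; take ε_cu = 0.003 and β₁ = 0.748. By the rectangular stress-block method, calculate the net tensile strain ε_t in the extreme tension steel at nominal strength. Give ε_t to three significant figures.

ε_t ≈ 0.00889

a = A_s f_y/(0.85 f'_c b) = 82.10 mm.
β₁ = 0.748, so c = a/β₁ = 82.10/0.748 = 109.76 mm.
From the linear strain diagram with ε_cu = 0.003: ε_t = 0.003 (d − c)/c = 0.003 × (435 − 109.76)/109.76 = 0.00889.
Since ε_t ≥ 0.005, the section is tension-controlled.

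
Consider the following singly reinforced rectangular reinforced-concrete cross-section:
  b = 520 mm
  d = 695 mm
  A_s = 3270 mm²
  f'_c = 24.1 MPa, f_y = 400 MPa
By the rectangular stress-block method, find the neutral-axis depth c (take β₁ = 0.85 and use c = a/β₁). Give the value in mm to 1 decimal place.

c ≈ 144.5 mm

T = A_s f_y = 3270 × 400 = 1308000 N = 1308 kN.
Setting C = 0.85 f'_c a b equal to T: a = 1308000/(0.85 × 24.1 × 520) = 122.792 mm.
With β₁ = 0.85, c = a/β₁ = 122.792/0.85 = 144.5 mm.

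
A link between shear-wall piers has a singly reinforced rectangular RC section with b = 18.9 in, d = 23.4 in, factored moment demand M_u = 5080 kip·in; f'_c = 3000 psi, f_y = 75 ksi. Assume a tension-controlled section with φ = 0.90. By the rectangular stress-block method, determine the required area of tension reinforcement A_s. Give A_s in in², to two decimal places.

M_n = M_u/φ = 5080/0.90 = 5644.44 kip·in.
From M_n = 0.85 f'_c a b (d − a/2):
a = d − √(d² − 2M_n/(0.85 f'_c b)) = 23.4 − √(23.4² − 2 × 5644.44/(0.85 × 3 × 18.9)) = 5.699 in.
A_s = 0.85 f'_c a b / f_y = 0.85 × 3 × 5.699 × 18.9 / 75 = 3.662 in².

A_s ≈ 3.66 in²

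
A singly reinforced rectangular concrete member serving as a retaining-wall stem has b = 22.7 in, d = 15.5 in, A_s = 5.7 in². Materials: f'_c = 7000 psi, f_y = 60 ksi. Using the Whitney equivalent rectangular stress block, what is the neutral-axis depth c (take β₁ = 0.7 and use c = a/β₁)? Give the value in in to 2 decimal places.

c ≈ 3.62 in

T = A_s f_y = 5.7 × 60 = 342 kips.
a = T/(0.85 f'_c b) = 342/(0.85 × 7 × 22.7) = 2.5321 in.
With β₁ = 0.7, c = a/β₁ = 2.5321/0.7 = 3.62 in.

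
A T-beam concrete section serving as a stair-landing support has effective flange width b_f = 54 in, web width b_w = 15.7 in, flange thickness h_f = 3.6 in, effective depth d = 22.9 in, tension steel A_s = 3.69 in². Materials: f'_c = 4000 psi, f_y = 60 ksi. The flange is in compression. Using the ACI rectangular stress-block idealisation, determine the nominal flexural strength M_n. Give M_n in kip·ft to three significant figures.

Tension: T = A_s f_y = 3.69 × 60 = 221.4 kips.
Try a within the flange: a = T/(0.85 f'_c b_f) = 221.4/(0.85 × 4 × 54) = 1.206 in.
Since a = 1.206 ≤ h_f = 3.6 in, the stress block lies entirely in the flange; analyse as a rectangular beam of width b_f.
M_n = T(d − a/2) = 221.4 × (22.9 − 0.603) = 4936.6 kip·in.
M_n = 4936.6/12 = 411.38 kip·ft.

M_n ≈ 411 kip·ft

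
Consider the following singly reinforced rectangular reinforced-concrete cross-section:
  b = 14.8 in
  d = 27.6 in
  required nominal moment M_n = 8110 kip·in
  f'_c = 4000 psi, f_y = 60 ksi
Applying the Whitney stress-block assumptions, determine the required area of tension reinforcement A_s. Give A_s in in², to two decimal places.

From M_n = 0.85 f'_c a b (d − a/2):
a = d − √(d² − 2M_n/(0.85 f'_c b)) = 27.6 − √(27.6² − 2 × 8110/(0.85 × 4 × 14.8)) = 6.638 in.
A_s = 0.85 f'_c a b / f_y = 0.85 × 4 × 6.638 × 14.8 / 60 = 5.567 in².

A_s ≈ 5.57 in²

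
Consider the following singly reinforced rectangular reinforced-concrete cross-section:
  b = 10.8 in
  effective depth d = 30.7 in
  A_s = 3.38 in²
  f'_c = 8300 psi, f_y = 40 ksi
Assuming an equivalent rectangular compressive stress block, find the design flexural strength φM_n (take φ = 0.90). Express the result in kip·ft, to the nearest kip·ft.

T = A_s f_y = 3.38 × 40 = 135.2 kips.
a = T/(0.85 f'_c b) = 135.2/(0.85 × 8.3 × 10.8) = 1.774 in.
M_n = T(d − a/2) = 135.2 × (30.7 − 0.887) = 4030.7 kip·in = 4030.7/12 = 335.89 kip·ft.
φM_n = 0.90 × 335.89 = 302.30 kip·ft.

φM_n ≈ 302 kip·ft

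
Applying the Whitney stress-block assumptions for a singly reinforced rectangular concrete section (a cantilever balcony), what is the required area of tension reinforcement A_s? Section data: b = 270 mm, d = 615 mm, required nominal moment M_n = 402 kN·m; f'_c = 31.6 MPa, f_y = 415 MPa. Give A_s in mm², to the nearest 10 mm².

A_s ≈ 1710 mm²

With M_n = 0.85 f'_c a b (d − a/2), solve the quadratic for a:
a = d − √(d² − 2M_n/(0.85 f'_c b)) = 615 − √(615² − 2 × 402×10⁶/(0.85 × 31.6 × 270)) = 97.93 mm.
A_s = 0.85 f'_c a b / f_y = 0.85 × 31.6 × 97.93 × 270 / 415 = 1711.3 mm².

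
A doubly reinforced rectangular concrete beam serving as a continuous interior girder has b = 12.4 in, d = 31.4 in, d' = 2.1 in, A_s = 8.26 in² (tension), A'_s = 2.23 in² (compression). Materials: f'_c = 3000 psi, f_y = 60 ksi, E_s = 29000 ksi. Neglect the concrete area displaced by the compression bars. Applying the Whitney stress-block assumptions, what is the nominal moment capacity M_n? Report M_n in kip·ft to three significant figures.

M_n ≈ 1100 kip·ft

Assume both steels yield.
a = (A_s − A'_s) f_y/(0.85 f'_c b) = (8.26 − 2.23) × 60/(0.85 × 3 × 12.4) = 11.442 in.
c = a/β₁ = 11.442/0.85 = 13.461 in; ε'_s = 0.003(c − d')/c = 0.0025 ≥ ε_y = 0.0021, so the compression steel yields.
M_n = (A_s − A'_s) f_y (d − a/2) + A'_s f_y (d − d') = 361.8 × (31.4 − 5.721) + 133.8 × (31.4 − 2.1) = 9290.7 + 3920.3 = 13211.0 kip·in = 13211.0/12 = 1100.92 kip·ft.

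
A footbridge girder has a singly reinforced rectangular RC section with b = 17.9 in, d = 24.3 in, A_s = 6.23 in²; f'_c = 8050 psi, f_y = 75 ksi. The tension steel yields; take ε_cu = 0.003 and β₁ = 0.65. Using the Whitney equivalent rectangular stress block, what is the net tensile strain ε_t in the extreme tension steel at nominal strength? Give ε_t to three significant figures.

ε_t ≈ 0.00942

a = A_s f_y/(0.85 f'_c b) = 3.815 in.
β₁ = 0.65, so c = a/β₁ = 3.815/0.65 = 5.869 in.
From the linear strain diagram with ε_cu = 0.003: ε_t = 0.003 (d − c)/c = 0.003 × (24.3 − 5.869)/5.869 = 0.00942.
Since ε_t ≥ 0.005, the section is tension-controlled.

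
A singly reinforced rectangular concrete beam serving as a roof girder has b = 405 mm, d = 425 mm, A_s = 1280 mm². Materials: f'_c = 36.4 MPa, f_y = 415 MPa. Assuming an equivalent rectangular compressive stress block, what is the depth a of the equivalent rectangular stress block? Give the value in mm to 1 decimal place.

a ≈ 42.4 mm

T = A_s f_y = 1280 × 415 = 531200 N = 531.2 kN.
Setting C = 0.85 f'_c a b equal to T: a = 531200/(0.85 × 36.4 × 405) = 42.4 mm.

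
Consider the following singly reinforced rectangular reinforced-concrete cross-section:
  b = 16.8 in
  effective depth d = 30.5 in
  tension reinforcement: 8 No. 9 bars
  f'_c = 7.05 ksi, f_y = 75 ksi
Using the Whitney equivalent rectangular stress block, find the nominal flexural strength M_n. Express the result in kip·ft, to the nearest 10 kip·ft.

M_n ≈ 1380 kip·ft

A_s = 8 × 1 = 8 in².
T = A_s f_y = 8 × 75 = 600 kips.
a = T/(0.85 f'_c b) = 600/(0.85 × 7.05 × 16.8) = 5.960 in.
M_n = T(d − a/2) = 600 × (30.5 − 2.98) = 16512.0 kip·in = 16512.0/12 = 1376.00 kip·ft.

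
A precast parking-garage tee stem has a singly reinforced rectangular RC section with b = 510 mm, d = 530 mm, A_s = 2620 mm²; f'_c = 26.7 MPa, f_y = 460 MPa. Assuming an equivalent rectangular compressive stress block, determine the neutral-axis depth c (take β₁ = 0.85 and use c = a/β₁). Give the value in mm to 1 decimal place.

c ≈ 122.5 mm

T = A_s f_y = 2620 × 460 = 1205200 N = 1205.2 kN.
Setting C = 0.85 f'_c a b equal to T: a = 1205200/(0.85 × 26.7 × 510) = 104.126 mm.
With β₁ = 0.85, c = a/β₁ = 104.126/0.85 = 122.5 mm.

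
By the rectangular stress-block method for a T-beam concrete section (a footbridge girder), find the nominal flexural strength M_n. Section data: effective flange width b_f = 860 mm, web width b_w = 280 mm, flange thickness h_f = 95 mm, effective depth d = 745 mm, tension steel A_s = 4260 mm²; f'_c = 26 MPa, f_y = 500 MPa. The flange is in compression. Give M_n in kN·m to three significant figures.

Tension: T = A_s f_y = 4260 × 500 = 2130000 N.
Try a within the flange: a = T/(0.85 f'_c b_f) = 2130000/(0.85 × 26 × 860) = 112.07 mm.
a = 112.07 > h_f = 95 mm: the block extends into the web. Split into flange-overhang and web parts.
C_f = 0.85 f'_c (b_f − b_w) h_f = 0.85 × 26 × (860 − 280) × 95 = 1217710 N.
Remaining web compression depth: a_w = (T − C_f)/(0.85 f'_c b_w) = (2130000 − 1217710)/(0.85 × 26 × 280) = 147.43 mm.
M_n = C_f(d − h_f/2) + (T − C_f)(d − a_w/2) = 1217710 × (745 − 47.5) + 912290 × (745 − 73.715) = 849.35 + 612.41 = 1461.76 × 10⁶ N·mm.
M_n = 1461.76 kN·m.

M_n ≈ 1460 kN·m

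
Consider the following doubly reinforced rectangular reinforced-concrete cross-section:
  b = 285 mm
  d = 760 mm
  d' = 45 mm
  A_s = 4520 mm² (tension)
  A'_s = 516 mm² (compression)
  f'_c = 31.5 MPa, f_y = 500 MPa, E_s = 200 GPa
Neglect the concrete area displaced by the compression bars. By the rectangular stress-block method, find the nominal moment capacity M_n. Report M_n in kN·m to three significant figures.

Assume both tension and compression steel yield.
Net tension couple steel: A_s − A'_s = 4004 mm².
a = (A_s − A'_s) f_y / (0.85 f'_c b) = 2002000/(0.85 × 31.5 × 285) = 262.36 mm.
c = a/β₁ = 262.36/0.825 = 318.01 mm; ε'_s = 0.003(c − d')/c = 0.0026 ≥ f_y/E_s = 0.0025, so compression steel does yield.
M_n = (A_s − A'_s) f_y (d − a/2) + A'_s f_y (d − d') = [2002000 × (760 − 131.18) + 258000 × (760 − 45)] × 10⁻⁶ = 1258.90 + 184.47 = 1443.37 kN·m.

M_n ≈ 1440 kN·m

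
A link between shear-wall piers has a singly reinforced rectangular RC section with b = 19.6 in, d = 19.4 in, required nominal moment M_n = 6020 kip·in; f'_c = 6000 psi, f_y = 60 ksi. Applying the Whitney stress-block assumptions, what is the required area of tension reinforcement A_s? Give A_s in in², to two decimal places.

A_s ≈ 5.67 in²

From M_n = 0.85 f'_c a b (d − a/2):
a = d − √(d² − 2M_n/(0.85 f'_c b)) = 19.4 − √(19.4² − 2 × 6020/(0.85 × 6 × 19.6)) = 3.403 in.
A_s = 0.85 f'_c a b / f_y = 0.85 × 6 × 3.403 × 19.6 / 60 = 5.669 in².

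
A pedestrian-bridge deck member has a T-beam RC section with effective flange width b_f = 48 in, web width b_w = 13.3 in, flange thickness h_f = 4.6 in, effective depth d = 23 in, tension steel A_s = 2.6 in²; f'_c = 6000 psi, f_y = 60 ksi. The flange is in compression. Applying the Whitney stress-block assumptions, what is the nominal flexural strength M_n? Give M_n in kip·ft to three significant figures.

M_n ≈ 295 kip·ft

Tension: T = A_s f_y = 2.6 × 60 = 156 kips.
Try a within the flange: a = T/(0.85 f'_c b_f) = 156/(0.85 × 6 × 48) = 0.637 in.
Since a = 0.637 ≤ h_f = 4.6 in, the stress block lies entirely in the flange; analyse as a rectangular beam of width b_f.
M_n = T(d − a/2) = 156 × (23 − 0.3185) = 3538.3 kip·in.
M_n = 3538.3/12 = 294.86 kip·ft.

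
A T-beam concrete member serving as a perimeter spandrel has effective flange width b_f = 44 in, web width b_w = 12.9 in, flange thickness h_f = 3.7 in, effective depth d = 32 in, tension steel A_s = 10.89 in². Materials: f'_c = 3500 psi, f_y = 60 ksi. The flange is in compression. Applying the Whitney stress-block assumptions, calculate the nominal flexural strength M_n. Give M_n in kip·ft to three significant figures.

M_n ≈ 1580 kip·ft

Tension: T = A_s f_y = 10.89 × 60 = 653.4 kips.
Try a within the flange: a = T/(0.85 f'_c b_f) = 653.4/(0.85 × 3.5 × 44) = 4.992 in.
a = 4.992 > h_f = 3.7 in: the block extends into the web. Split into flange-overhang and web parts.
C_f = 0.85 f'_c (b_f − b_w) h_f = 0.85 × 3.5 × (44 − 12.9) × 3.7 = 342.3 kips.
Remaining web compression depth: a_w = (T − C_f)/(0.85 f'_c b_w) = (653.4 − 342.3)/(0.85 × 3.5 × 12.9) = 8.106 in.
M_n = C_f(d − h_f/2) + (T − C_f)(d − a_w/2) = 342.3 × (32 − 1.85) + 311.1 × (32 − 4.053) = 10320.3 + 8694.3 = 19014.6 kip·in.
M_n = 19014.6/12 = 1584.55 kip·ft.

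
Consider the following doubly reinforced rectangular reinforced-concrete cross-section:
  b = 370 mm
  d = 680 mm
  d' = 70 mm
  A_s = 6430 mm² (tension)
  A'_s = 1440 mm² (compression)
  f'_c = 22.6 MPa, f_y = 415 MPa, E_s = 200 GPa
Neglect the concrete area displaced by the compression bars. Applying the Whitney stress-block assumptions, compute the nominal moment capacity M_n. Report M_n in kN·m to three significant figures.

Assume both tension and compression steel yield.
Net tension couple steel: A_s − A'_s = 4990 mm².
a = (A_s − A'_s) f_y / (0.85 f'_c b) = 2070850/(0.85 × 22.6 × 370) = 291.35 mm.
c = a/β₁ = 291.35/0.85 = 342.76 mm; ε'_s = 0.003(c − d')/c = 0.0024 ≥ f_y/E_s = 0.0021, so compression steel does yield.
M_n = (A_s − A'_s) f_y (d − a/2) + A'_s f_y (d − d') = [2070850 × (680 − 145.675) + 597600 × (680 − 70)] × 10⁻⁶ = 1106.51 + 364.54 = 1471.05 kN·m.

M_n ≈ 1470 kN·m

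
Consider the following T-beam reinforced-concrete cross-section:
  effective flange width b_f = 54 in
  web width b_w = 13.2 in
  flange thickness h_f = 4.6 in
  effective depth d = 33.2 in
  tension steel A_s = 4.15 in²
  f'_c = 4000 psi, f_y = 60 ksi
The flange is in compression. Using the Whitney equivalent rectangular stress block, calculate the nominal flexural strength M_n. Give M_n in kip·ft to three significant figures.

M_n ≈ 675 kip·ft

Tension: T = A_s f_y = 4.15 × 60 = 249 kips.
Try a within the flange: a = T/(0.85 f'_c b_f) = 249/(0.85 × 4 × 54) = 1.356 in.
Since a = 1.356 ≤ h_f = 4.6 in, the stress block lies entirely in the flange; analyse as a rectangular beam of width b_f.
M_n = T(d − a/2) = 249 × (33.2 − 0.678) = 8098.0 kip·in.
M_n = 8098.0/12 = 674.83 kip·ft.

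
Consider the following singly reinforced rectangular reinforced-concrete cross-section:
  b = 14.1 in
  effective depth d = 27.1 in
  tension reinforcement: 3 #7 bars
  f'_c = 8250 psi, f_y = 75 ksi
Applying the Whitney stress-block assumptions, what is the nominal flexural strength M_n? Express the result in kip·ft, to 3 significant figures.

A_s = 3 × 0.6 = 1.8 in².
T = A_s f_y = 1.8 × 75 = 135 kips.
a = T/(0.85 f'_c b) = 135/(0.85 × 8.25 × 14.1) = 1.365 in.
M_n = T(d − a/2) = 135 × (27.1 − 0.6825) = 3566.4 kip·in = 3566.4/12 = 297.20 kip·ft.

M_n ≈ 297 kip·ft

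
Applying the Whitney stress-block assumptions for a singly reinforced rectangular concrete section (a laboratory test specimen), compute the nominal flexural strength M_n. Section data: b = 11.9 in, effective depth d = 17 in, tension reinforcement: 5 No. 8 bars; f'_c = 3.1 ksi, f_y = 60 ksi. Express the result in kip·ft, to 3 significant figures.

M_n ≈ 261 kip·ft

A_s = 5 × 0.79 = 3.95 in².
T = A_s f_y = 3.95 × 60 = 237 kips.
a = T/(0.85 f'_c b) = 237/(0.85 × 3.1 × 11.9) = 7.558 in.
M_n = T(d − a/2) = 237 × (17 − 3.779) = 3133.4 kip·in = 3133.4/12 = 261.12 kip·ft.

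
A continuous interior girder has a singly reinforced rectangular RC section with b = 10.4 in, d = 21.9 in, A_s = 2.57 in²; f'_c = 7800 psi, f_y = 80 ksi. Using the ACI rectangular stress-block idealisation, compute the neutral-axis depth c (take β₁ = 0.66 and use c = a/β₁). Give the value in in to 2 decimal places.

T = A_s f_y = 2.57 × 80 = 205.6 kips.
a = T/(0.85 f'_c b) = 205.6/(0.85 × 7.8 × 10.4) = 2.9818 in.
With β₁ = 0.66, c = a/β₁ = 2.9818/0.66 = 4.52 in.

c ≈ 4.52 in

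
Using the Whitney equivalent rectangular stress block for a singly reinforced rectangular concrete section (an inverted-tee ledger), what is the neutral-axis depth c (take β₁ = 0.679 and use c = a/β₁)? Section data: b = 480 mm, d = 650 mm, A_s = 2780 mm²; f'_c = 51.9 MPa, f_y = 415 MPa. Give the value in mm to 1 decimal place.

c ≈ 80.2 mm

T = A_s f_y = 2780 × 415 = 1153700 N = 1153.7 kN.
Setting C = 0.85 f'_c a b equal to T: a = 1153700/(0.85 × 51.9 × 480) = 54.484 mm.
With β₁ = 0.679, c = a/β₁ = 54.484/0.679 = 80.2 mm.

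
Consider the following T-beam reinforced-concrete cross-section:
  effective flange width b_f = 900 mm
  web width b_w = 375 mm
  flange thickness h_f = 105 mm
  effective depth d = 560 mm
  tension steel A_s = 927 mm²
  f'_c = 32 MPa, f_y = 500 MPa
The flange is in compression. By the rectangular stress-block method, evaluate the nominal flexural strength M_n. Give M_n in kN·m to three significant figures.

M_n ≈ 255 kN·m

Tension: T = A_s f_y = 927 × 500 = 463500 N.
Try a within the flange: a = T/(0.85 f'_c b_f) = 463500/(0.85 × 32 × 900) = 18.93 mm.
Since a = 18.93 ≤ h_f = 105 mm, the stress block lies entirely in the flange; analyse as a rectangular beam of width b_f.
M_n = T(d − a/2) = 463500 × (560 − 9.465) = 255.17 × 10⁶ N·mm.
M_n = 255.17 kN·m.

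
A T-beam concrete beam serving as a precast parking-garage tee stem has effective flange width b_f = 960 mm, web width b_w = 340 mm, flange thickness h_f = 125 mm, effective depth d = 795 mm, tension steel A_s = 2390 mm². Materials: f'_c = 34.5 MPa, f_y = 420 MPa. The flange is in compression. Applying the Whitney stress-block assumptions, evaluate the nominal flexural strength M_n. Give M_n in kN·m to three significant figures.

M_n ≈ 780 kN·m

Tension: T = A_s f_y = 2390 × 420 = 1003800 N.
Try a within the flange: a = T/(0.85 f'_c b_f) = 1003800/(0.85 × 34.5 × 960) = 35.66 mm.
Since a = 35.66 ≤ h_f = 125 mm, the stress block lies entirely in the flange; analyse as a rectangular beam of width b_f.
M_n = T(d − a/2) = 1003800 × (795 − 17.83) = 780.12 × 10⁶ N·mm.
M_n = 780.12 kN·m.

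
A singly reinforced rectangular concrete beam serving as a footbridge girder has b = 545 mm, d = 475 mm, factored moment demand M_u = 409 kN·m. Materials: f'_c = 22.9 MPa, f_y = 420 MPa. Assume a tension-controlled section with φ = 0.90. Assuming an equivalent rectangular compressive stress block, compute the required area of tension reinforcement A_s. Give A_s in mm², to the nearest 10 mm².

A_s ≈ 2550 mm²

M_n = M_u/φ = 409/0.90 = 454.444 kN·m.
With M_n = 0.85 f'_c a b (d − a/2), solve the quadratic for a:
a = d − √(d² − 2M_n/(0.85 f'_c b)) = 475 − √(475² − 2 × 454.444×10⁶/(0.85 × 22.9 × 545)) = 100.90 mm.
A_s = 0.85 f'_c a b / f_y = 0.85 × 22.9 × 100.90 × 545 / 420 = 2548.5 mm².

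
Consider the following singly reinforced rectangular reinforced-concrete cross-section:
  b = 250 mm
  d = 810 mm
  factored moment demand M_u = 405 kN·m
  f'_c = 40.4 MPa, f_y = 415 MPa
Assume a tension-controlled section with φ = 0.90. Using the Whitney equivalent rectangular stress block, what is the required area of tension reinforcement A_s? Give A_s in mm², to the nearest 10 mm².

A_s ≈ 1400 mm²

M_n = M_u/φ = 405/0.90 = 450 kN·m.
With M_n = 0.85 f'_c a b (d − a/2), solve the quadratic for a:
a = d − √(d² − 2M_n/(0.85 f'_c b)) = 810 − √(810² − 2 × 450×10⁶/(0.85 × 40.4 × 250)) = 67.53 mm.
A_s = 0.85 f'_c a b / f_y = 0.85 × 40.4 × 67.53 × 250 / 415 = 1397.0 mm².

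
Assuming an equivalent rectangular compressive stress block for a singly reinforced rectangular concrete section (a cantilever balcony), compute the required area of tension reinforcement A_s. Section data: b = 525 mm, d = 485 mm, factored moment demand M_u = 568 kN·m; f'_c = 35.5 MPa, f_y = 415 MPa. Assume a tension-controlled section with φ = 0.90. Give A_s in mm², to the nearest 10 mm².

A_s ≈ 3460 mm²

M_n = M_u/φ = 568/0.90 = 631.111 kN·m.
With M_n = 0.85 f'_c a b (d − a/2), solve the quadratic for a:
a = d − √(d² − 2M_n/(0.85 f'_c b)) = 485 − √(485² − 2 × 631.111×10⁶/(0.85 × 35.5 × 525)) = 90.60 mm.
A_s = 0.85 f'_c a b / f_y = 0.85 × 35.5 × 90.60 × 525 / 415 = 3458.5 mm².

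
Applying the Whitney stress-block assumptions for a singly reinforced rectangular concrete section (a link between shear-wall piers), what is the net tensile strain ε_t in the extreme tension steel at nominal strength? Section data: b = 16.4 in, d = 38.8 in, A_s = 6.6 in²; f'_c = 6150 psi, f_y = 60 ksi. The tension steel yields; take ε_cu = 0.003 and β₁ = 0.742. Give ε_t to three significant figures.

a = A_s f_y/(0.85 f'_c b) = 4.619 in.
β₁ = 0.742, so c = a/β₁ = 4.619/0.742 = 6.225 in.
From the linear strain diagram with ε_cu = 0.003: ε_t = 0.003 (d − c)/c = 0.003 × (38.8 − 6.225)/6.225 = 0.0157.
Since ε_t ≥ 0.005, the section is tension-controlled.

ε_t ≈ 0.0157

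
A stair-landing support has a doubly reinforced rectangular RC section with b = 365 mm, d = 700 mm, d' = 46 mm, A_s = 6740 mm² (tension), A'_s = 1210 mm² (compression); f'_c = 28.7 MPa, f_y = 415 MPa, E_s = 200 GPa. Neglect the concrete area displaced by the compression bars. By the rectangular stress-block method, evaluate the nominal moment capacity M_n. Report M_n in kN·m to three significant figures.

Assume both tension and compression steel yield.
Net tension couple steel: A_s − A'_s = 5530 mm².
a = (A_s − A'_s) f_y / (0.85 f'_c b) = 2294950/(0.85 × 28.7 × 365) = 257.74 mm.
c = a/β₁ = 257.74/0.845 = 305.02 mm; ε'_s = 0.003(c − d')/c = 0.0025 ≥ f_y/E_s = 0.0021, so compression steel does yield.
M_n = (A_s − A'_s) f_y (d − a/2) + A'_s f_y (d − d') = [2294950 × (700 − 128.87) + 502150 × (700 − 46)] × 10⁻⁶ = 1310.71 + 328.41 = 1639.12 kN·m.

M_n ≈ 1640 kN·m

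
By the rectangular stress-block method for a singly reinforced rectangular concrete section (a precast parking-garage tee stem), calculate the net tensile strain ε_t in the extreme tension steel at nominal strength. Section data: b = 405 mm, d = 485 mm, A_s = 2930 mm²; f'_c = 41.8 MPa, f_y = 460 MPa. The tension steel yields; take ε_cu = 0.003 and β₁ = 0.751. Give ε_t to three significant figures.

ε_t ≈ 0.00867

a = A_s f_y/(0.85 f'_c b) = 93.66 mm.
β₁ = 0.751, so c = a/β₁ = 93.66/0.751 = 124.71 mm.
From the linear strain diagram with ε_cu = 0.003: ε_t = 0.003 (d − c)/c = 0.003 × (485 − 124.71)/124.71 = 0.00867.
Since ε_t ≥ 0.005, the section is tension-controlled.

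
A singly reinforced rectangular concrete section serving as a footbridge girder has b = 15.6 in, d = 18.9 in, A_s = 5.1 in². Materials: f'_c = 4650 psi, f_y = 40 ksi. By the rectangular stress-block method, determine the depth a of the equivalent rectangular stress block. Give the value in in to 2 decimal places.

T = A_s f_y = 5.1 × 40 = 204 kips.
a = T/(0.85 f'_c b) = 204/(0.85 × 4.65 × 15.6) = 3.31 in.

a ≈ 3.31 in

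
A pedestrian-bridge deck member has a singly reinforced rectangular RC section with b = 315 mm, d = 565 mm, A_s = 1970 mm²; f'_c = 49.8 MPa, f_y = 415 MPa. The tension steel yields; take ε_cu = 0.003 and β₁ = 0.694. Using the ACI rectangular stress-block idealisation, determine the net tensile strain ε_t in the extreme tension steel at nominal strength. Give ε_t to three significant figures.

a = A_s f_y/(0.85 f'_c b) = 61.31 mm.
β₁ = 0.694, so c = a/β₁ = 61.31/0.694 = 88.34 mm.
From the linear strain diagram with ε_cu = 0.003: ε_t = 0.003 (d − c)/c = 0.003 × (565 − 88.34)/88.34 = 0.0162.
Since ε_t ≥ 0.005, the section is tension-controlled.

ε_t ≈ 0.0162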